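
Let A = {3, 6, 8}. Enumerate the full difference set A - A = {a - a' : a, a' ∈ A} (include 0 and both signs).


A - A = {a - a' : a, a' ∈ A}.
Compute a - a' for each ordered pair (a, a'):
a = 3: 3-3=0, 3-6=-3, 3-8=-5
a = 6: 6-3=3, 6-6=0, 6-8=-2
a = 8: 8-3=5, 8-6=2, 8-8=0
Collecting distinct values (and noting 0 appears from a-a):
A - A = {-5, -3, -2, 0, 2, 3, 5}
|A - A| = 7

A - A = {-5, -3, -2, 0, 2, 3, 5}


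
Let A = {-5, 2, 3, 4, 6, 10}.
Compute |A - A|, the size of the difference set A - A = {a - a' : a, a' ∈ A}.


A - A = {a - a' : a, a' ∈ A}; |A| = 6.
Bounds: 2|A|-1 ≤ |A - A| ≤ |A|² - |A| + 1, i.e. 11 ≤ |A - A| ≤ 31.
Note: 0 ∈ A - A always (from a - a). The set is symmetric: if d ∈ A - A then -d ∈ A - A.
Enumerate nonzero differences d = a - a' with a > a' (then include -d):
Positive differences: {1, 2, 3, 4, 6, 7, 8, 9, 11, 15}
Full difference set: {0} ∪ (positive diffs) ∪ (negative diffs).
|A - A| = 1 + 2·10 = 21 (matches direct enumeration: 21).

|A - A| = 21


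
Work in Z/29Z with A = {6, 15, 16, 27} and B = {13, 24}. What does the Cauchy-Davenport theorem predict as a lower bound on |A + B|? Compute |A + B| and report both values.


Cauchy-Davenport: |A + B| ≥ min(p, |A| + |B| - 1) for A, B nonempty in Z/pZ.
|A| = 4, |B| = 2, p = 29.
CD lower bound = min(29, 4 + 2 - 1) = min(29, 5) = 5.
Compute A + B mod 29 directly:
a = 6: 6+13=19, 6+24=1
a = 15: 15+13=28, 15+24=10
a = 16: 16+13=0, 16+24=11
a = 27: 27+13=11, 27+24=22
A + B = {0, 1, 10, 11, 19, 22, 28}, so |A + B| = 7.
Verify: 7 ≥ 5? Yes ✓.

CD lower bound = 5, actual |A + B| = 7.


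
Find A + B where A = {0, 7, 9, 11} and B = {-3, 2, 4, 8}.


A + B = {a + b : a ∈ A, b ∈ B}.
Enumerate all |A|·|B| = 4·4 = 16 pairs (a, b) and collect distinct sums.
a = 0: 0+-3=-3, 0+2=2, 0+4=4, 0+8=8
a = 7: 7+-3=4, 7+2=9, 7+4=11, 7+8=15
a = 9: 9+-3=6, 9+2=11, 9+4=13, 9+8=17
a = 11: 11+-3=8, 11+2=13, 11+4=15, 11+8=19
Collecting distinct sums: A + B = {-3, 2, 4, 6, 8, 9, 11, 13, 15, 17, 19}
|A + B| = 11

A + B = {-3, 2, 4, 6, 8, 9, 11, 13, 15, 17, 19}


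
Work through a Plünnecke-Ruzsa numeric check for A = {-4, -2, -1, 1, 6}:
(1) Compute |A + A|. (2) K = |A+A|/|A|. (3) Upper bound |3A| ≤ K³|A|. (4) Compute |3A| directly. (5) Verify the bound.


|A| = 5.
Step 1: Compute A + A by enumerating all 25 pairs.
A + A = {-8, -6, -5, -4, -3, -2, -1, 0, 2, 4, 5, 7, 12}, so |A + A| = 13.
Step 2: Doubling constant K = |A + A|/|A| = 13/5 = 13/5 ≈ 2.6000.
Step 3: Plünnecke-Ruzsa gives |3A| ≤ K³·|A| = (2.6000)³ · 5 ≈ 87.8800.
Step 4: Compute 3A = A + A + A directly by enumerating all triples (a,b,c) ∈ A³; |3A| = 23.
Step 5: Check 23 ≤ 87.8800? Yes ✓.

K = 13/5, Plünnecke-Ruzsa bound K³|A| ≈ 87.8800, |3A| = 23, inequality holds.


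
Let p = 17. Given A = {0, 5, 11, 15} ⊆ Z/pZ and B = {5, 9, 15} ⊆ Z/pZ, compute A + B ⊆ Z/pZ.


Work in Z/17Z: reduce every sum a + b modulo 17.
Enumerate all 12 pairs:
a = 0: 0+5=5, 0+9=9, 0+15=15
a = 5: 5+5=10, 5+9=14, 5+15=3
a = 11: 11+5=16, 11+9=3, 11+15=9
a = 15: 15+5=3, 15+9=7, 15+15=13
Distinct residues collected: {3, 5, 7, 9, 10, 13, 14, 15, 16}
|A + B| = 9 (out of 17 total residues).

A + B = {3, 5, 7, 9, 10, 13, 14, 15, 16}


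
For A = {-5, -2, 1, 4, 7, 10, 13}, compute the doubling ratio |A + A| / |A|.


|A| = 7.
Compute A + A by enumerating all 49 pairs.
A + A = {-10, -7, -4, -1, 2, 5, 8, 11, 14, 17, 20, 23, 26}, so |A + A| = 13.
K = |A + A| / |A| = 13/7 (already in lowest terms) ≈ 1.8571.
Reference: AP of size 7 gives K = 13/7 ≈ 1.8571; a fully generic set of size 7 gives K ≈ 4.0000.

|A| = 7, |A + A| = 13, K = 13/7.


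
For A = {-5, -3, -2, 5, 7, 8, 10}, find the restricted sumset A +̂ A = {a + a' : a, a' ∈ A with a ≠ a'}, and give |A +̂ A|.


Restricted sumset: A +̂ A = {a + a' : a ∈ A, a' ∈ A, a ≠ a'}.
Equivalently, take A + A and drop any sum 2a that is achievable ONLY as a + a for a ∈ A (i.e. sums representable only with equal summands).
Enumerate pairs (a, a') with a < a' (symmetric, so each unordered pair gives one sum; this covers all a ≠ a'):
  -5 + -3 = -8
  -5 + -2 = -7
  -5 + 5 = 0
  -5 + 7 = 2
  -5 + 8 = 3
  -5 + 10 = 5
  -3 + -2 = -5
  -3 + 5 = 2
  -3 + 7 = 4
  -3 + 8 = 5
  -3 + 10 = 7
  -2 + 5 = 3
  -2 + 7 = 5
  -2 + 8 = 6
  -2 + 10 = 8
  5 + 7 = 12
  5 + 8 = 13
  5 + 10 = 15
  7 + 8 = 15
  7 + 10 = 17
  8 + 10 = 18
Collected distinct sums: {-8, -7, -5, 0, 2, 3, 4, 5, 6, 7, 8, 12, 13, 15, 17, 18}
|A +̂ A| = 16
(Reference bound: |A +̂ A| ≥ 2|A| - 3 for |A| ≥ 2, with |A| = 7 giving ≥ 11.)

|A +̂ A| = 16


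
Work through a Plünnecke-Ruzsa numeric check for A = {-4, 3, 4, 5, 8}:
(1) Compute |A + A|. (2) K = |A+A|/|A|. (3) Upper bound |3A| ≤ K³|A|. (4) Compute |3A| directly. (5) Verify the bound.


|A| = 5.
Step 1: Compute A + A by enumerating all 25 pairs.
A + A = {-8, -1, 0, 1, 4, 6, 7, 8, 9, 10, 11, 12, 13, 16}, so |A + A| = 14.
Step 2: Doubling constant K = |A + A|/|A| = 14/5 = 14/5 ≈ 2.8000.
Step 3: Plünnecke-Ruzsa gives |3A| ≤ K³·|A| = (2.8000)³ · 5 ≈ 109.7600.
Step 4: Compute 3A = A + A + A directly by enumerating all triples (a,b,c) ∈ A³; |3A| = 26.
Step 5: Check 26 ≤ 109.7600? Yes ✓.

K = 14/5, Plünnecke-Ruzsa bound K³|A| ≈ 109.7600, |3A| = 26, inequality holds.


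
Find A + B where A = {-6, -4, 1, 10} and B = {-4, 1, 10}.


A + B = {a + b : a ∈ A, b ∈ B}.
Enumerate all |A|·|B| = 4·3 = 12 pairs (a, b) and collect distinct sums.
a = -6: -6+-4=-10, -6+1=-5, -6+10=4
a = -4: -4+-4=-8, -4+1=-3, -4+10=6
a = 1: 1+-4=-3, 1+1=2, 1+10=11
a = 10: 10+-4=6, 10+1=11, 10+10=20
Collecting distinct sums: A + B = {-10, -8, -5, -3, 2, 4, 6, 11, 20}
|A + B| = 9

A + B = {-10, -8, -5, -3, 2, 4, 6, 11, 20}


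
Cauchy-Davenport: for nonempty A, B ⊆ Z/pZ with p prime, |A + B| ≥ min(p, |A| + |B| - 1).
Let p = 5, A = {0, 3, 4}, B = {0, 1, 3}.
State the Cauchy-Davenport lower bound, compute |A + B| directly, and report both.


Cauchy-Davenport: |A + B| ≥ min(p, |A| + |B| - 1) for A, B nonempty in Z/pZ.
|A| = 3, |B| = 3, p = 5.
CD lower bound = min(5, 3 + 3 - 1) = min(5, 5) = 5.
Compute A + B mod 5 directly:
a = 0: 0+0=0, 0+1=1, 0+3=3
a = 3: 3+0=3, 3+1=4, 3+3=1
a = 4: 4+0=4, 4+1=0, 4+3=2
A + B = {0, 1, 2, 3, 4}, so |A + B| = 5.
Verify: 5 ≥ 5? Yes ✓.

CD lower bound = 5, actual |A + B| = 5.


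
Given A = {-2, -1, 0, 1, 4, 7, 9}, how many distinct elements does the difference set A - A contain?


A - A = {a - a' : a, a' ∈ A}; |A| = 7.
Bounds: 2|A|-1 ≤ |A - A| ≤ |A|² - |A| + 1, i.e. 13 ≤ |A - A| ≤ 43.
Note: 0 ∈ A - A always (from a - a). The set is symmetric: if d ∈ A - A then -d ∈ A - A.
Enumerate nonzero differences d = a - a' with a > a' (then include -d):
Positive differences: {1, 2, 3, 4, 5, 6, 7, 8, 9, 10, 11}
Full difference set: {0} ∪ (positive diffs) ∪ (negative diffs).
|A - A| = 1 + 2·11 = 23 (matches direct enumeration: 23).

|A - A| = 23


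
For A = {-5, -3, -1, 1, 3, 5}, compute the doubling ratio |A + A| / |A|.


|A| = 6.
Compute A + A by enumerating all 36 pairs.
A + A = {-10, -8, -6, -4, -2, 0, 2, 4, 6, 8, 10}, so |A + A| = 11.
K = |A + A| / |A| = 11/6 (already in lowest terms) ≈ 1.8333.
Reference: AP of size 6 gives K = 11/6 ≈ 1.8333; a fully generic set of size 6 gives K ≈ 3.5000.

|A| = 6, |A + A| = 11, K = 11/6.


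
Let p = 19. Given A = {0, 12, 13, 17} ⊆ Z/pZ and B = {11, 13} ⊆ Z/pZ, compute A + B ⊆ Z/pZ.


Work in Z/19Z: reduce every sum a + b modulo 19.
Enumerate all 8 pairs:
a = 0: 0+11=11, 0+13=13
a = 12: 12+11=4, 12+13=6
a = 13: 13+11=5, 13+13=7
a = 17: 17+11=9, 17+13=11
Distinct residues collected: {4, 5, 6, 7, 9, 11, 13}
|A + B| = 7 (out of 19 total residues).

A + B = {4, 5, 6, 7, 9, 11, 13}


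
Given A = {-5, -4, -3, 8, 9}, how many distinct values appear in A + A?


A + A = {a + a' : a, a' ∈ A}; |A| = 5.
General bounds: 2|A| - 1 ≤ |A + A| ≤ |A|(|A|+1)/2, i.e. 9 ≤ |A + A| ≤ 15.
Lower bound 2|A|-1 is attained iff A is an arithmetic progression.
Enumerate sums a + a' for a ≤ a' (symmetric, so this suffices):
a = -5: -5+-5=-10, -5+-4=-9, -5+-3=-8, -5+8=3, -5+9=4
a = -4: -4+-4=-8, -4+-3=-7, -4+8=4, -4+9=5
a = -3: -3+-3=-6, -3+8=5, -3+9=6
a = 8: 8+8=16, 8+9=17
a = 9: 9+9=18
Distinct sums: {-10, -9, -8, -7, -6, 3, 4, 5, 6, 16, 17, 18}
|A + A| = 12

|A + A| = 12


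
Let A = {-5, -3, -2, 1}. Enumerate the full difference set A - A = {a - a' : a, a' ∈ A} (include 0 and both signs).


A - A = {a - a' : a, a' ∈ A}.
Compute a - a' for each ordered pair (a, a'):
a = -5: -5--5=0, -5--3=-2, -5--2=-3, -5-1=-6
a = -3: -3--5=2, -3--3=0, -3--2=-1, -3-1=-4
a = -2: -2--5=3, -2--3=1, -2--2=0, -2-1=-3
a = 1: 1--5=6, 1--3=4, 1--2=3, 1-1=0
Collecting distinct values (and noting 0 appears from a-a):
A - A = {-6, -4, -3, -2, -1, 0, 1, 2, 3, 4, 6}
|A - A| = 11

A - A = {-6, -4, -3, -2, -1, 0, 1, 2, 3, 4, 6}


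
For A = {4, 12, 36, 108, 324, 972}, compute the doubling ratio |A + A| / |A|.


|A| = 6.
Compute A + A by enumerating all 36 pairs.
A + A = {8, 16, 24, 40, 48, 72, 112, 120, 144, 216, 328, 336, 360, 432, 648, 976, 984, 1008, 1080, 1296, 1944}, so |A + A| = 21.
K = |A + A| / |A| = 21/6 = 7/2 ≈ 3.5000.
Reference: AP of size 6 gives K = 11/6 ≈ 1.8333; a fully generic set of size 6 gives K ≈ 3.5000.

|A| = 6, |A + A| = 21, K = 21/6 = 7/2.


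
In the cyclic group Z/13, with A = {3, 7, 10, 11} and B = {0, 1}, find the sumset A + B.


Work in Z/13Z: reduce every sum a + b modulo 13.
Enumerate all 8 pairs:
a = 3: 3+0=3, 3+1=4
a = 7: 7+0=7, 7+1=8
a = 10: 10+0=10, 10+1=11
a = 11: 11+0=11, 11+1=12
Distinct residues collected: {3, 4, 7, 8, 10, 11, 12}
|A + B| = 7 (out of 13 total residues).

A + B = {3, 4, 7, 8, 10, 11, 12}


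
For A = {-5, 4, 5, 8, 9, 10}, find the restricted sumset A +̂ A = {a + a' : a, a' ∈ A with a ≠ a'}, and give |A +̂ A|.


Restricted sumset: A +̂ A = {a + a' : a ∈ A, a' ∈ A, a ≠ a'}.
Equivalently, take A + A and drop any sum 2a that is achievable ONLY as a + a for a ∈ A (i.e. sums representable only with equal summands).
Enumerate pairs (a, a') with a < a' (symmetric, so each unordered pair gives one sum; this covers all a ≠ a'):
  -5 + 4 = -1
  -5 + 5 = 0
  -5 + 8 = 3
  -5 + 9 = 4
  -5 + 10 = 5
  4 + 5 = 9
  4 + 8 = 12
  4 + 9 = 13
  4 + 10 = 14
  5 + 8 = 13
  5 + 9 = 14
  5 + 10 = 15
  8 + 9 = 17
  8 + 10 = 18
  9 + 10 = 19
Collected distinct sums: {-1, 0, 3, 4, 5, 9, 12, 13, 14, 15, 17, 18, 19}
|A +̂ A| = 13
(Reference bound: |A +̂ A| ≥ 2|A| - 3 for |A| ≥ 2, with |A| = 6 giving ≥ 9.)

|A +̂ A| = 13


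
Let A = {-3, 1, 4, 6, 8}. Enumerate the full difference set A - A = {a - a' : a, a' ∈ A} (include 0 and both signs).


A - A = {a - a' : a, a' ∈ A}.
Compute a - a' for each ordered pair (a, a'):
a = -3: -3--3=0, -3-1=-4, -3-4=-7, -3-6=-9, -3-8=-11
a = 1: 1--3=4, 1-1=0, 1-4=-3, 1-6=-5, 1-8=-7
a = 4: 4--3=7, 4-1=3, 4-4=0, 4-6=-2, 4-8=-4
a = 6: 6--3=9, 6-1=5, 6-4=2, 6-6=0, 6-8=-2
a = 8: 8--3=11, 8-1=7, 8-4=4, 8-6=2, 8-8=0
Collecting distinct values (and noting 0 appears from a-a):
A - A = {-11, -9, -7, -5, -4, -3, -2, 0, 2, 3, 4, 5, 7, 9, 11}
|A - A| = 15

A - A = {-11, -9, -7, -5, -4, -3, -2, 0, 2, 3, 4, 5, 7, 9, 11}


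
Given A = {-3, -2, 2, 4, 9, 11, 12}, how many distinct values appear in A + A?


A + A = {a + a' : a, a' ∈ A}; |A| = 7.
General bounds: 2|A| - 1 ≤ |A + A| ≤ |A|(|A|+1)/2, i.e. 13 ≤ |A + A| ≤ 28.
Lower bound 2|A|-1 is attained iff A is an arithmetic progression.
Enumerate sums a + a' for a ≤ a' (symmetric, so this suffices):
a = -3: -3+-3=-6, -3+-2=-5, -3+2=-1, -3+4=1, -3+9=6, -3+11=8, -3+12=9
a = -2: -2+-2=-4, -2+2=0, -2+4=2, -2+9=7, -2+11=9, -2+12=10
a = 2: 2+2=4, 2+4=6, 2+9=11, 2+11=13, 2+12=14
a = 4: 4+4=8, 4+9=13, 4+11=15, 4+12=16
a = 9: 9+9=18, 9+11=20, 9+12=21
a = 11: 11+11=22, 11+12=23
a = 12: 12+12=24
Distinct sums: {-6, -5, -4, -1, 0, 1, 2, 4, 6, 7, 8, 9, 10, 11, 13, 14, 15, 16, 18, 20, 21, 22, 23, 24}
|A + A| = 24

|A + A| = 24


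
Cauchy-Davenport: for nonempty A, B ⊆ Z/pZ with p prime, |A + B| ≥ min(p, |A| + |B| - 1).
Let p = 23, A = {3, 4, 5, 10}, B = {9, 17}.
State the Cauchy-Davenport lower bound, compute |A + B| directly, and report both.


Cauchy-Davenport: |A + B| ≥ min(p, |A| + |B| - 1) for A, B nonempty in Z/pZ.
|A| = 4, |B| = 2, p = 23.
CD lower bound = min(23, 4 + 2 - 1) = min(23, 5) = 5.
Compute A + B mod 23 directly:
a = 3: 3+9=12, 3+17=20
a = 4: 4+9=13, 4+17=21
a = 5: 5+9=14, 5+17=22
a = 10: 10+9=19, 10+17=4
A + B = {4, 12, 13, 14, 19, 20, 21, 22}, so |A + B| = 8.
Verify: 8 ≥ 5? Yes ✓.

CD lower bound = 5, actual |A + B| = 8.


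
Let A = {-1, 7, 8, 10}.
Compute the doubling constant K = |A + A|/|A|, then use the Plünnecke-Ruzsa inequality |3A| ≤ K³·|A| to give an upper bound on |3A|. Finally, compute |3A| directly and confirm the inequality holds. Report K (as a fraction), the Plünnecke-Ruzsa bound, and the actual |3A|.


|A| = 4.
Step 1: Compute A + A by enumerating all 16 pairs.
A + A = {-2, 6, 7, 9, 14, 15, 16, 17, 18, 20}, so |A + A| = 10.
Step 2: Doubling constant K = |A + A|/|A| = 10/4 = 10/4 ≈ 2.5000.
Step 3: Plünnecke-Ruzsa gives |3A| ≤ K³·|A| = (2.5000)³ · 4 ≈ 62.5000.
Step 4: Compute 3A = A + A + A directly by enumerating all triples (a,b,c) ∈ A³; |3A| = 19.
Step 5: Check 19 ≤ 62.5000? Yes ✓.

K = 10/4, Plünnecke-Ruzsa bound K³|A| ≈ 62.5000, |3A| = 19, inequality holds.


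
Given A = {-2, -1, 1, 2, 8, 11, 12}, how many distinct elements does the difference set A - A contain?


A - A = {a - a' : a, a' ∈ A}; |A| = 7.
Bounds: 2|A|-1 ≤ |A - A| ≤ |A|² - |A| + 1, i.e. 13 ≤ |A - A| ≤ 43.
Note: 0 ∈ A - A always (from a - a). The set is symmetric: if d ∈ A - A then -d ∈ A - A.
Enumerate nonzero differences d = a - a' with a > a' (then include -d):
Positive differences: {1, 2, 3, 4, 6, 7, 9, 10, 11, 12, 13, 14}
Full difference set: {0} ∪ (positive diffs) ∪ (negative diffs).
|A - A| = 1 + 2·12 = 25 (matches direct enumeration: 25).

|A - A| = 25


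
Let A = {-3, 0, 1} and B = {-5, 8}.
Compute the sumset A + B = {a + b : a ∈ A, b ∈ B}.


A + B = {a + b : a ∈ A, b ∈ B}.
Enumerate all |A|·|B| = 3·2 = 6 pairs (a, b) and collect distinct sums.
a = -3: -3+-5=-8, -3+8=5
a = 0: 0+-5=-5, 0+8=8
a = 1: 1+-5=-4, 1+8=9
Collecting distinct sums: A + B = {-8, -5, -4, 5, 8, 9}
|A + B| = 6

A + B = {-8, -5, -4, 5, 8, 9}


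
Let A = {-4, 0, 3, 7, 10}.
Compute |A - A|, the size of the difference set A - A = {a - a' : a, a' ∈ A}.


A - A = {a - a' : a, a' ∈ A}; |A| = 5.
Bounds: 2|A|-1 ≤ |A - A| ≤ |A|² - |A| + 1, i.e. 9 ≤ |A - A| ≤ 21.
Note: 0 ∈ A - A always (from a - a). The set is symmetric: if d ∈ A - A then -d ∈ A - A.
Enumerate nonzero differences d = a - a' with a > a' (then include -d):
Positive differences: {3, 4, 7, 10, 11, 14}
Full difference set: {0} ∪ (positive diffs) ∪ (negative diffs).
|A - A| = 1 + 2·6 = 13 (matches direct enumeration: 13).

|A - A| = 13


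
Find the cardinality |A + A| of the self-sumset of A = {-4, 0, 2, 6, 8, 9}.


A + A = {a + a' : a, a' ∈ A}; |A| = 6.
General bounds: 2|A| - 1 ≤ |A + A| ≤ |A|(|A|+1)/2, i.e. 11 ≤ |A + A| ≤ 21.
Lower bound 2|A|-1 is attained iff A is an arithmetic progression.
Enumerate sums a + a' for a ≤ a' (symmetric, so this suffices):
a = -4: -4+-4=-8, -4+0=-4, -4+2=-2, -4+6=2, -4+8=4, -4+9=5
a = 0: 0+0=0, 0+2=2, 0+6=6, 0+8=8, 0+9=9
a = 2: 2+2=4, 2+6=8, 2+8=10, 2+9=11
a = 6: 6+6=12, 6+8=14, 6+9=15
a = 8: 8+8=16, 8+9=17
a = 9: 9+9=18
Distinct sums: {-8, -4, -2, 0, 2, 4, 5, 6, 8, 9, 10, 11, 12, 14, 15, 16, 17, 18}
|A + A| = 18

|A + A| = 18


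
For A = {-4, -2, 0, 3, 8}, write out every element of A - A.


A - A = {a - a' : a, a' ∈ A}.
Compute a - a' for each ordered pair (a, a'):
a = -4: -4--4=0, -4--2=-2, -4-0=-4, -4-3=-7, -4-8=-12
a = -2: -2--4=2, -2--2=0, -2-0=-2, -2-3=-5, -2-8=-10
a = 0: 0--4=4, 0--2=2, 0-0=0, 0-3=-3, 0-8=-8
a = 3: 3--4=7, 3--2=5, 3-0=3, 3-3=0, 3-8=-5
a = 8: 8--4=12, 8--2=10, 8-0=8, 8-3=5, 8-8=0
Collecting distinct values (and noting 0 appears from a-a):
A - A = {-12, -10, -8, -7, -5, -4, -3, -2, 0, 2, 3, 4, 5, 7, 8, 10, 12}
|A - A| = 17

A - A = {-12, -10, -8, -7, -5, -4, -3, -2, 0, 2, 3, 4, 5, 7, 8, 10, 12}


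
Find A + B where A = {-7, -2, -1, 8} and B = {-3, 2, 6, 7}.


A + B = {a + b : a ∈ A, b ∈ B}.
Enumerate all |A|·|B| = 4·4 = 16 pairs (a, b) and collect distinct sums.
a = -7: -7+-3=-10, -7+2=-5, -7+6=-1, -7+7=0
a = -2: -2+-3=-5, -2+2=0, -2+6=4, -2+7=5
a = -1: -1+-3=-4, -1+2=1, -1+6=5, -1+7=6
a = 8: 8+-3=5, 8+2=10, 8+6=14, 8+7=15
Collecting distinct sums: A + B = {-10, -5, -4, -1, 0, 1, 4, 5, 6, 10, 14, 15}
|A + B| = 12

A + B = {-10, -5, -4, -1, 0, 1, 4, 5, 6, 10, 14, 15}


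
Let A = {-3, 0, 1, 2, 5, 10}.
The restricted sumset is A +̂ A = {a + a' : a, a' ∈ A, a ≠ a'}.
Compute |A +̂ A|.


Restricted sumset: A +̂ A = {a + a' : a ∈ A, a' ∈ A, a ≠ a'}.
Equivalently, take A + A and drop any sum 2a that is achievable ONLY as a + a for a ∈ A (i.e. sums representable only with equal summands).
Enumerate pairs (a, a') with a < a' (symmetric, so each unordered pair gives one sum; this covers all a ≠ a'):
  -3 + 0 = -3
  -3 + 1 = -2
  -3 + 2 = -1
  -3 + 5 = 2
  -3 + 10 = 7
  0 + 1 = 1
  0 + 2 = 2
  0 + 5 = 5
  0 + 10 = 10
  1 + 2 = 3
  1 + 5 = 6
  1 + 10 = 11
  2 + 5 = 7
  2 + 10 = 12
  5 + 10 = 15
Collected distinct sums: {-3, -2, -1, 1, 2, 3, 5, 6, 7, 10, 11, 12, 15}
|A +̂ A| = 13
(Reference bound: |A +̂ A| ≥ 2|A| - 3 for |A| ≥ 2, with |A| = 6 giving ≥ 9.)

|A +̂ A| = 13


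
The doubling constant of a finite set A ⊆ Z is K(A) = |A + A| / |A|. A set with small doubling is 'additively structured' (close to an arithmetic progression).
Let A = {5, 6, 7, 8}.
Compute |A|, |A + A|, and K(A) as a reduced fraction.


|A| = 4.
Compute A + A by enumerating all 16 pairs.
A + A = {10, 11, 12, 13, 14, 15, 16}, so |A + A| = 7.
K = |A + A| / |A| = 7/4 (already in lowest terms) ≈ 1.7500.
Reference: AP of size 4 gives K = 7/4 ≈ 1.7500; a fully generic set of size 4 gives K ≈ 2.5000.

|A| = 4, |A + A| = 7, K = 7/4.


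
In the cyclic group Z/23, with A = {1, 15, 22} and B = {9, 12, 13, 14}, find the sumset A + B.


Work in Z/23Z: reduce every sum a + b modulo 23.
Enumerate all 12 pairs:
a = 1: 1+9=10, 1+12=13, 1+13=14, 1+14=15
a = 15: 15+9=1, 15+12=4, 15+13=5, 15+14=6
a = 22: 22+9=8, 22+12=11, 22+13=12, 22+14=13
Distinct residues collected: {1, 4, 5, 6, 8, 10, 11, 12, 13, 14, 15}
|A + B| = 11 (out of 23 total residues).

A + B = {1, 4, 5, 6, 8, 10, 11, 12, 13, 14, 15}


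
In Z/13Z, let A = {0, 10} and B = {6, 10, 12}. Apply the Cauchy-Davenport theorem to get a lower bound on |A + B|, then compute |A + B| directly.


Cauchy-Davenport: |A + B| ≥ min(p, |A| + |B| - 1) for A, B nonempty in Z/pZ.
|A| = 2, |B| = 3, p = 13.
CD lower bound = min(13, 2 + 3 - 1) = min(13, 4) = 4.
Compute A + B mod 13 directly:
a = 0: 0+6=6, 0+10=10, 0+12=12
a = 10: 10+6=3, 10+10=7, 10+12=9
A + B = {3, 6, 7, 9, 10, 12}, so |A + B| = 6.
Verify: 6 ≥ 4? Yes ✓.

CD lower bound = 4, actual |A + B| = 6.


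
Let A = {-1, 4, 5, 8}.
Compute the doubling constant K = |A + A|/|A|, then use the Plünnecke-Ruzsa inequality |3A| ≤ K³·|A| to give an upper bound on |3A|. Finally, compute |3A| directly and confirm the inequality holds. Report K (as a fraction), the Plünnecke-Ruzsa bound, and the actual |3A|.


|A| = 4.
Step 1: Compute A + A by enumerating all 16 pairs.
A + A = {-2, 3, 4, 7, 8, 9, 10, 12, 13, 16}, so |A + A| = 10.
Step 2: Doubling constant K = |A + A|/|A| = 10/4 = 10/4 ≈ 2.5000.
Step 3: Plünnecke-Ruzsa gives |3A| ≤ K³·|A| = (2.5000)³ · 4 ≈ 62.5000.
Step 4: Compute 3A = A + A + A directly by enumerating all triples (a,b,c) ∈ A³; |3A| = 18.
Step 5: Check 18 ≤ 62.5000? Yes ✓.

K = 10/4, Plünnecke-Ruzsa bound K³|A| ≈ 62.5000, |3A| = 18, inequality holds.


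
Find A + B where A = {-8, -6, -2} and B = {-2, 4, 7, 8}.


A + B = {a + b : a ∈ A, b ∈ B}.
Enumerate all |A|·|B| = 3·4 = 12 pairs (a, b) and collect distinct sums.
a = -8: -8+-2=-10, -8+4=-4, -8+7=-1, -8+8=0
a = -6: -6+-2=-8, -6+4=-2, -6+7=1, -6+8=2
a = -2: -2+-2=-4, -2+4=2, -2+7=5, -2+8=6
Collecting distinct sums: A + B = {-10, -8, -4, -2, -1, 0, 1, 2, 5, 6}
|A + B| = 10

A + B = {-10, -8, -4, -2, -1, 0, 1, 2, 5, 6}


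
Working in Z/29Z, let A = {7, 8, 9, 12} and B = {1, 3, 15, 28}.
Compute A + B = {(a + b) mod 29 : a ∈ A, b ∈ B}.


Work in Z/29Z: reduce every sum a + b modulo 29.
Enumerate all 16 pairs:
a = 7: 7+1=8, 7+3=10, 7+15=22, 7+28=6
a = 8: 8+1=9, 8+3=11, 8+15=23, 8+28=7
a = 9: 9+1=10, 9+3=12, 9+15=24, 9+28=8
a = 12: 12+1=13, 12+3=15, 12+15=27, 12+28=11
Distinct residues collected: {6, 7, 8, 9, 10, 11, 12, 13, 15, 22, 23, 24, 27}
|A + B| = 13 (out of 29 total residues).

A + B = {6, 7, 8, 9, 10, 11, 12, 13, 15, 22, 23, 24, 27}


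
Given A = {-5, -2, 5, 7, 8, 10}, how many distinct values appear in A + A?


A + A = {a + a' : a, a' ∈ A}; |A| = 6.
General bounds: 2|A| - 1 ≤ |A + A| ≤ |A|(|A|+1)/2, i.e. 11 ≤ |A + A| ≤ 21.
Lower bound 2|A|-1 is attained iff A is an arithmetic progression.
Enumerate sums a + a' for a ≤ a' (symmetric, so this suffices):
a = -5: -5+-5=-10, -5+-2=-7, -5+5=0, -5+7=2, -5+8=3, -5+10=5
a = -2: -2+-2=-4, -2+5=3, -2+7=5, -2+8=6, -2+10=8
a = 5: 5+5=10, 5+7=12, 5+8=13, 5+10=15
a = 7: 7+7=14, 7+8=15, 7+10=17
a = 8: 8+8=16, 8+10=18
a = 10: 10+10=20
Distinct sums: {-10, -7, -4, 0, 2, 3, 5, 6, 8, 10, 12, 13, 14, 15, 16, 17, 18, 20}
|A + A| = 18

|A + A| = 18


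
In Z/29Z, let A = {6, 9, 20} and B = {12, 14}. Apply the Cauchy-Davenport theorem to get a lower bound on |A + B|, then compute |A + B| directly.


Cauchy-Davenport: |A + B| ≥ min(p, |A| + |B| - 1) for A, B nonempty in Z/pZ.
|A| = 3, |B| = 2, p = 29.
CD lower bound = min(29, 3 + 2 - 1) = min(29, 4) = 4.
Compute A + B mod 29 directly:
a = 6: 6+12=18, 6+14=20
a = 9: 9+12=21, 9+14=23
a = 20: 20+12=3, 20+14=5
A + B = {3, 5, 18, 20, 21, 23}, so |A + B| = 6.
Verify: 6 ≥ 4? Yes ✓.

CD lower bound = 4, actual |A + B| = 6.


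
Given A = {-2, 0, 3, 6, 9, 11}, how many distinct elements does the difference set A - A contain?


A - A = {a - a' : a, a' ∈ A}; |A| = 6.
Bounds: 2|A|-1 ≤ |A - A| ≤ |A|² - |A| + 1, i.e. 11 ≤ |A - A| ≤ 31.
Note: 0 ∈ A - A always (from a - a). The set is symmetric: if d ∈ A - A then -d ∈ A - A.
Enumerate nonzero differences d = a - a' with a > a' (then include -d):
Positive differences: {2, 3, 5, 6, 8, 9, 11, 13}
Full difference set: {0} ∪ (positive diffs) ∪ (negative diffs).
|A - A| = 1 + 2·8 = 17 (matches direct enumeration: 17).

|A - A| = 17


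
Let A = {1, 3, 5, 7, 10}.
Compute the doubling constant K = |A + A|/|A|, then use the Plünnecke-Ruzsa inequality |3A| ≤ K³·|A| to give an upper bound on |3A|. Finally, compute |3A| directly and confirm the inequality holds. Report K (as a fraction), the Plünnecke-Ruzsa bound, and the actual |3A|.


|A| = 5.
Step 1: Compute A + A by enumerating all 25 pairs.
A + A = {2, 4, 6, 8, 10, 11, 12, 13, 14, 15, 17, 20}, so |A + A| = 12.
Step 2: Doubling constant K = |A + A|/|A| = 12/5 = 12/5 ≈ 2.4000.
Step 3: Plünnecke-Ruzsa gives |3A| ≤ K³·|A| = (2.4000)³ · 5 ≈ 69.1200.
Step 4: Compute 3A = A + A + A directly by enumerating all triples (a,b,c) ∈ A³; |3A| = 21.
Step 5: Check 21 ≤ 69.1200? Yes ✓.

K = 12/5, Plünnecke-Ruzsa bound K³|A| ≈ 69.1200, |3A| = 21, inequality holds.


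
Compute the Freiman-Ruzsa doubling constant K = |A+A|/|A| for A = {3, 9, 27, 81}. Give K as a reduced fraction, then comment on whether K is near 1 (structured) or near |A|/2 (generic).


|A| = 4.
Compute A + A by enumerating all 16 pairs.
A + A = {6, 12, 18, 30, 36, 54, 84, 90, 108, 162}, so |A + A| = 10.
K = |A + A| / |A| = 10/4 = 5/2 ≈ 2.5000.
Reference: AP of size 4 gives K = 7/4 ≈ 1.7500; a fully generic set of size 4 gives K ≈ 2.5000.

|A| = 4, |A + A| = 10, K = 10/4 = 5/2.


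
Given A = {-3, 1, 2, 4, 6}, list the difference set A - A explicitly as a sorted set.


A - A = {a - a' : a, a' ∈ A}.
Compute a - a' for each ordered pair (a, a'):
a = -3: -3--3=0, -3-1=-4, -3-2=-5, -3-4=-7, -3-6=-9
a = 1: 1--3=4, 1-1=0, 1-2=-1, 1-4=-3, 1-6=-5
a = 2: 2--3=5, 2-1=1, 2-2=0, 2-4=-2, 2-6=-4
a = 4: 4--3=7, 4-1=3, 4-2=2, 4-4=0, 4-6=-2
a = 6: 6--3=9, 6-1=5, 6-2=4, 6-4=2, 6-6=0
Collecting distinct values (and noting 0 appears from a-a):
A - A = {-9, -7, -5, -4, -3, -2, -1, 0, 1, 2, 3, 4, 5, 7, 9}
|A - A| = 15

A - A = {-9, -7, -5, -4, -3, -2, -1, 0, 1, 2, 3, 4, 5, 7, 9}


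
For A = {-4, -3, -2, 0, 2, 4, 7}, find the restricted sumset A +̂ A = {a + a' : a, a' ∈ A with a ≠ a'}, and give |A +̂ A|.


Restricted sumset: A +̂ A = {a + a' : a ∈ A, a' ∈ A, a ≠ a'}.
Equivalently, take A + A and drop any sum 2a that is achievable ONLY as a + a for a ∈ A (i.e. sums representable only with equal summands).
Enumerate pairs (a, a') with a < a' (symmetric, so each unordered pair gives one sum; this covers all a ≠ a'):
  -4 + -3 = -7
  -4 + -2 = -6
  -4 + 0 = -4
  -4 + 2 = -2
  -4 + 4 = 0
  -4 + 7 = 3
  -3 + -2 = -5
  -3 + 0 = -3
  -3 + 2 = -1
  -3 + 4 = 1
  -3 + 7 = 4
  -2 + 0 = -2
  -2 + 2 = 0
  -2 + 4 = 2
  -2 + 7 = 5
  0 + 2 = 2
  0 + 4 = 4
  0 + 7 = 7
  2 + 4 = 6
  2 + 7 = 9
  4 + 7 = 11
Collected distinct sums: {-7, -6, -5, -4, -3, -2, -1, 0, 1, 2, 3, 4, 5, 6, 7, 9, 11}
|A +̂ A| = 17
(Reference bound: |A +̂ A| ≥ 2|A| - 3 for |A| ≥ 2, with |A| = 7 giving ≥ 11.)

|A +̂ A| = 17


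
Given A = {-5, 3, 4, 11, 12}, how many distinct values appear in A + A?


A + A = {a + a' : a, a' ∈ A}; |A| = 5.
General bounds: 2|A| - 1 ≤ |A + A| ≤ |A|(|A|+1)/2, i.e. 9 ≤ |A + A| ≤ 15.
Lower bound 2|A|-1 is attained iff A is an arithmetic progression.
Enumerate sums a + a' for a ≤ a' (symmetric, so this suffices):
a = -5: -5+-5=-10, -5+3=-2, -5+4=-1, -5+11=6, -5+12=7
a = 3: 3+3=6, 3+4=7, 3+11=14, 3+12=15
a = 4: 4+4=8, 4+11=15, 4+12=16
a = 11: 11+11=22, 11+12=23
a = 12: 12+12=24
Distinct sums: {-10, -2, -1, 6, 7, 8, 14, 15, 16, 22, 23, 24}
|A + A| = 12

|A + A| = 12


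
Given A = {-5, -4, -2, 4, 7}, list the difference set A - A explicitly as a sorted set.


A - A = {a - a' : a, a' ∈ A}.
Compute a - a' for each ordered pair (a, a'):
a = -5: -5--5=0, -5--4=-1, -5--2=-3, -5-4=-9, -5-7=-12
a = -4: -4--5=1, -4--4=0, -4--2=-2, -4-4=-8, -4-7=-11
a = -2: -2--5=3, -2--4=2, -2--2=0, -2-4=-6, -2-7=-9
a = 4: 4--5=9, 4--4=8, 4--2=6, 4-4=0, 4-7=-3
a = 7: 7--5=12, 7--4=11, 7--2=9, 7-4=3, 7-7=0
Collecting distinct values (and noting 0 appears from a-a):
A - A = {-12, -11, -9, -8, -6, -3, -2, -1, 0, 1, 2, 3, 6, 8, 9, 11, 12}
|A - A| = 17

A - A = {-12, -11, -9, -8, -6, -3, -2, -1, 0, 1, 2, 3, 6, 8, 9, 11, 12}


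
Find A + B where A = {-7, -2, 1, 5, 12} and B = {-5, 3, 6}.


A + B = {a + b : a ∈ A, b ∈ B}.
Enumerate all |A|·|B| = 5·3 = 15 pairs (a, b) and collect distinct sums.
a = -7: -7+-5=-12, -7+3=-4, -7+6=-1
a = -2: -2+-5=-7, -2+3=1, -2+6=4
a = 1: 1+-5=-4, 1+3=4, 1+6=7
a = 5: 5+-5=0, 5+3=8, 5+6=11
a = 12: 12+-5=7, 12+3=15, 12+6=18
Collecting distinct sums: A + B = {-12, -7, -4, -1, 0, 1, 4, 7, 8, 11, 15, 18}
|A + B| = 12

A + B = {-12, -7, -4, -1, 0, 1, 4, 7, 8, 11, 15, 18}


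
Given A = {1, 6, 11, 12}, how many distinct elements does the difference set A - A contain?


A - A = {a - a' : a, a' ∈ A}; |A| = 4.
Bounds: 2|A|-1 ≤ |A - A| ≤ |A|² - |A| + 1, i.e. 7 ≤ |A - A| ≤ 13.
Note: 0 ∈ A - A always (from a - a). The set is symmetric: if d ∈ A - A then -d ∈ A - A.
Enumerate nonzero differences d = a - a' with a > a' (then include -d):
Positive differences: {1, 5, 6, 10, 11}
Full difference set: {0} ∪ (positive diffs) ∪ (negative diffs).
|A - A| = 1 + 2·5 = 11 (matches direct enumeration: 11).

|A - A| = 11


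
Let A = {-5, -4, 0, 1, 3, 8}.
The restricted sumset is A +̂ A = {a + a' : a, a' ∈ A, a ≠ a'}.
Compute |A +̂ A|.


Restricted sumset: A +̂ A = {a + a' : a ∈ A, a' ∈ A, a ≠ a'}.
Equivalently, take A + A and drop any sum 2a that is achievable ONLY as a + a for a ∈ A (i.e. sums representable only with equal summands).
Enumerate pairs (a, a') with a < a' (symmetric, so each unordered pair gives one sum; this covers all a ≠ a'):
  -5 + -4 = -9
  -5 + 0 = -5
  -5 + 1 = -4
  -5 + 3 = -2
  -5 + 8 = 3
  -4 + 0 = -4
  -4 + 1 = -3
  -4 + 3 = -1
  -4 + 8 = 4
  0 + 1 = 1
  0 + 3 = 3
  0 + 8 = 8
  1 + 3 = 4
  1 + 8 = 9
  3 + 8 = 11
Collected distinct sums: {-9, -5, -4, -3, -2, -1, 1, 3, 4, 8, 9, 11}
|A +̂ A| = 12
(Reference bound: |A +̂ A| ≥ 2|A| - 3 for |A| ≥ 2, with |A| = 6 giving ≥ 9.)

|A +̂ A| = 12


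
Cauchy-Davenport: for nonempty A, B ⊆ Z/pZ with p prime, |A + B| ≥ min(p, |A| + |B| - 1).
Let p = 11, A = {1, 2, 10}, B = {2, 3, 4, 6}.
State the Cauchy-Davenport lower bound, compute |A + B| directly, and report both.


Cauchy-Davenport: |A + B| ≥ min(p, |A| + |B| - 1) for A, B nonempty in Z/pZ.
|A| = 3, |B| = 4, p = 11.
CD lower bound = min(11, 3 + 4 - 1) = min(11, 6) = 6.
Compute A + B mod 11 directly:
a = 1: 1+2=3, 1+3=4, 1+4=5, 1+6=7
a = 2: 2+2=4, 2+3=5, 2+4=6, 2+6=8
a = 10: 10+2=1, 10+3=2, 10+4=3, 10+6=5
A + B = {1, 2, 3, 4, 5, 6, 7, 8}, so |A + B| = 8.
Verify: 8 ≥ 6? Yes ✓.

CD lower bound = 6, actual |A + B| = 8.


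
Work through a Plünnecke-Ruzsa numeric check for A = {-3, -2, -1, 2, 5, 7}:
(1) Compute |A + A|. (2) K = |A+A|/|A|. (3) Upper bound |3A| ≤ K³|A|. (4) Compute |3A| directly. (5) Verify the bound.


|A| = 6.
Step 1: Compute A + A by enumerating all 36 pairs.
A + A = {-6, -5, -4, -3, -2, -1, 0, 1, 2, 3, 4, 5, 6, 7, 9, 10, 12, 14}, so |A + A| = 18.
Step 2: Doubling constant K = |A + A|/|A| = 18/6 = 18/6 ≈ 3.0000.
Step 3: Plünnecke-Ruzsa gives |3A| ≤ K³·|A| = (3.0000)³ · 6 ≈ 162.0000.
Step 4: Compute 3A = A + A + A directly by enumerating all triples (a,b,c) ∈ A³; |3A| = 29.
Step 5: Check 29 ≤ 162.0000? Yes ✓.

K = 18/6, Plünnecke-Ruzsa bound K³|A| ≈ 162.0000, |3A| = 29, inequality holds.


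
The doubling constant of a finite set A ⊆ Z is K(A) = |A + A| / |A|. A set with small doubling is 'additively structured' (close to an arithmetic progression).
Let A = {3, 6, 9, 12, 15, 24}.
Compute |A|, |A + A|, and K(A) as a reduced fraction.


|A| = 6.
Compute A + A by enumerating all 36 pairs.
A + A = {6, 9, 12, 15, 18, 21, 24, 27, 30, 33, 36, 39, 48}, so |A + A| = 13.
K = |A + A| / |A| = 13/6 (already in lowest terms) ≈ 2.1667.
Reference: AP of size 6 gives K = 11/6 ≈ 1.8333; a fully generic set of size 6 gives K ≈ 3.5000.

|A| = 6, |A + A| = 13, K = 13/6.


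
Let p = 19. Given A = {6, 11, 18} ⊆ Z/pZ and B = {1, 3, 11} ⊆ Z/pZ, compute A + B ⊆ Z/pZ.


Work in Z/19Z: reduce every sum a + b modulo 19.
Enumerate all 9 pairs:
a = 6: 6+1=7, 6+3=9, 6+11=17
a = 11: 11+1=12, 11+3=14, 11+11=3
a = 18: 18+1=0, 18+3=2, 18+11=10
Distinct residues collected: {0, 2, 3, 7, 9, 10, 12, 14, 17}
|A + B| = 9 (out of 19 total residues).

A + B = {0, 2, 3, 7, 9, 10, 12, 14, 17}


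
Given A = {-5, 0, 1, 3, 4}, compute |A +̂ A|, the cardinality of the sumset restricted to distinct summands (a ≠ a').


Restricted sumset: A +̂ A = {a + a' : a ∈ A, a' ∈ A, a ≠ a'}.
Equivalently, take A + A and drop any sum 2a that is achievable ONLY as a + a for a ∈ A (i.e. sums representable only with equal summands).
Enumerate pairs (a, a') with a < a' (symmetric, so each unordered pair gives one sum; this covers all a ≠ a'):
  -5 + 0 = -5
  -5 + 1 = -4
  -5 + 3 = -2
  -5 + 4 = -1
  0 + 1 = 1
  0 + 3 = 3
  0 + 4 = 4
  1 + 3 = 4
  1 + 4 = 5
  3 + 4 = 7
Collected distinct sums: {-5, -4, -2, -1, 1, 3, 4, 5, 7}
|A +̂ A| = 9
(Reference bound: |A +̂ A| ≥ 2|A| - 3 for |A| ≥ 2, with |A| = 5 giving ≥ 7.)

|A +̂ A| = 9


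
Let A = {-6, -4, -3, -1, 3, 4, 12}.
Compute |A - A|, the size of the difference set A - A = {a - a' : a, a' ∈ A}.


A - A = {a - a' : a, a' ∈ A}; |A| = 7.
Bounds: 2|A|-1 ≤ |A - A| ≤ |A|² - |A| + 1, i.e. 13 ≤ |A - A| ≤ 43.
Note: 0 ∈ A - A always (from a - a). The set is symmetric: if d ∈ A - A then -d ∈ A - A.
Enumerate nonzero differences d = a - a' with a > a' (then include -d):
Positive differences: {1, 2, 3, 4, 5, 6, 7, 8, 9, 10, 13, 15, 16, 18}
Full difference set: {0} ∪ (positive diffs) ∪ (negative diffs).
|A - A| = 1 + 2·14 = 29 (matches direct enumeration: 29).

|A - A| = 29


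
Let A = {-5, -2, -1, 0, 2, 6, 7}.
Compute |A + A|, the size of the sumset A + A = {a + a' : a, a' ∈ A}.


A + A = {a + a' : a, a' ∈ A}; |A| = 7.
General bounds: 2|A| - 1 ≤ |A + A| ≤ |A|(|A|+1)/2, i.e. 13 ≤ |A + A| ≤ 28.
Lower bound 2|A|-1 is attained iff A is an arithmetic progression.
Enumerate sums a + a' for a ≤ a' (symmetric, so this suffices):
a = -5: -5+-5=-10, -5+-2=-7, -5+-1=-6, -5+0=-5, -5+2=-3, -5+6=1, -5+7=2
a = -2: -2+-2=-4, -2+-1=-3, -2+0=-2, -2+2=0, -2+6=4, -2+7=5
a = -1: -1+-1=-2, -1+0=-1, -1+2=1, -1+6=5, -1+7=6
a = 0: 0+0=0, 0+2=2, 0+6=6, 0+7=7
a = 2: 2+2=4, 2+6=8, 2+7=9
a = 6: 6+6=12, 6+7=13
a = 7: 7+7=14
Distinct sums: {-10, -7, -6, -5, -4, -3, -2, -1, 0, 1, 2, 4, 5, 6, 7, 8, 9, 12, 13, 14}
|A + A| = 20

|A + A| = 20


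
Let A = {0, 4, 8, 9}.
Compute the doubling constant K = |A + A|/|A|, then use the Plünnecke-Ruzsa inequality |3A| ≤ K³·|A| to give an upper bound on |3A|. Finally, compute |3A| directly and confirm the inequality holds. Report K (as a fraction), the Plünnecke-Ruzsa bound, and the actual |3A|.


|A| = 4.
Step 1: Compute A + A by enumerating all 16 pairs.
A + A = {0, 4, 8, 9, 12, 13, 16, 17, 18}, so |A + A| = 9.
Step 2: Doubling constant K = |A + A|/|A| = 9/4 = 9/4 ≈ 2.2500.
Step 3: Plünnecke-Ruzsa gives |3A| ≤ K³·|A| = (2.2500)³ · 4 ≈ 45.5625.
Step 4: Compute 3A = A + A + A directly by enumerating all triples (a,b,c) ∈ A³; |3A| = 16.
Step 5: Check 16 ≤ 45.5625? Yes ✓.

K = 9/4, Plünnecke-Ruzsa bound K³|A| ≈ 45.5625, |3A| = 16, inequality holds.


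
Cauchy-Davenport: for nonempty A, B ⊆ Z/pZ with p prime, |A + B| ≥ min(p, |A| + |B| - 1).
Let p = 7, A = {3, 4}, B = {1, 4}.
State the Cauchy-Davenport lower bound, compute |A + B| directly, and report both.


Cauchy-Davenport: |A + B| ≥ min(p, |A| + |B| - 1) for A, B nonempty in Z/pZ.
|A| = 2, |B| = 2, p = 7.
CD lower bound = min(7, 2 + 2 - 1) = min(7, 3) = 3.
Compute A + B mod 7 directly:
a = 3: 3+1=4, 3+4=0
a = 4: 4+1=5, 4+4=1
A + B = {0, 1, 4, 5}, so |A + B| = 4.
Verify: 4 ≥ 3? Yes ✓.

CD lower bound = 3, actual |A + B| = 4.


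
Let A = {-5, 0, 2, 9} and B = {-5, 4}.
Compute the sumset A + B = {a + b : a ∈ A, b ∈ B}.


A + B = {a + b : a ∈ A, b ∈ B}.
Enumerate all |A|·|B| = 4·2 = 8 pairs (a, b) and collect distinct sums.
a = -5: -5+-5=-10, -5+4=-1
a = 0: 0+-5=-5, 0+4=4
a = 2: 2+-5=-3, 2+4=6
a = 9: 9+-5=4, 9+4=13
Collecting distinct sums: A + B = {-10, -5, -3, -1, 4, 6, 13}
|A + B| = 7

A + B = {-10, -5, -3, -1, 4, 6, 13}


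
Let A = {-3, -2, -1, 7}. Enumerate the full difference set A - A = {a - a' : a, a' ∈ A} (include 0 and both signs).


A - A = {a - a' : a, a' ∈ A}.
Compute a - a' for each ordered pair (a, a'):
a = -3: -3--3=0, -3--2=-1, -3--1=-2, -3-7=-10
a = -2: -2--3=1, -2--2=0, -2--1=-1, -2-7=-9
a = -1: -1--3=2, -1--2=1, -1--1=0, -1-7=-8
a = 7: 7--3=10, 7--2=9, 7--1=8, 7-7=0
Collecting distinct values (and noting 0 appears from a-a):
A - A = {-10, -9, -8, -2, -1, 0, 1, 2, 8, 9, 10}
|A - A| = 11

A - A = {-10, -9, -8, -2, -1, 0, 1, 2, 8, 9, 10}


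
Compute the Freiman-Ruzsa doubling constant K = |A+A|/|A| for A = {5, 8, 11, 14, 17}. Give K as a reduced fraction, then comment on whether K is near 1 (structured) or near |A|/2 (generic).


|A| = 5.
Compute A + A by enumerating all 25 pairs.
A + A = {10, 13, 16, 19, 22, 25, 28, 31, 34}, so |A + A| = 9.
K = |A + A| / |A| = 9/5 (already in lowest terms) ≈ 1.8000.
Reference: AP of size 5 gives K = 9/5 ≈ 1.8000; a fully generic set of size 5 gives K ≈ 3.0000.

|A| = 5, |A + A| = 9, K = 9/5.


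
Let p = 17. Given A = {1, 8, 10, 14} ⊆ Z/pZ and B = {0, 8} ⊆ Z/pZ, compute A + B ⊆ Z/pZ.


Work in Z/17Z: reduce every sum a + b modulo 17.
Enumerate all 8 pairs:
a = 1: 1+0=1, 1+8=9
a = 8: 8+0=8, 8+8=16
a = 10: 10+0=10, 10+8=1
a = 14: 14+0=14, 14+8=5
Distinct residues collected: {1, 5, 8, 9, 10, 14, 16}
|A + B| = 7 (out of 17 total residues).

A + B = {1, 5, 8, 9, 10, 14, 16}


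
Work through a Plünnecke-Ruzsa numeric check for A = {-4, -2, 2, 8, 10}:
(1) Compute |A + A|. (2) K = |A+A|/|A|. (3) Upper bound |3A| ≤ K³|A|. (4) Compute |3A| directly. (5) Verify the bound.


|A| = 5.
Step 1: Compute A + A by enumerating all 25 pairs.
A + A = {-8, -6, -4, -2, 0, 4, 6, 8, 10, 12, 16, 18, 20}, so |A + A| = 13.
Step 2: Doubling constant K = |A + A|/|A| = 13/5 = 13/5 ≈ 2.6000.
Step 3: Plünnecke-Ruzsa gives |3A| ≤ K³·|A| = (2.6000)³ · 5 ≈ 87.8800.
Step 4: Compute 3A = A + A + A directly by enumerating all triples (a,b,c) ∈ A³; |3A| = 22.
Step 5: Check 22 ≤ 87.8800? Yes ✓.

K = 13/5, Plünnecke-Ruzsa bound K³|A| ≈ 87.8800, |3A| = 22, inequality holds.


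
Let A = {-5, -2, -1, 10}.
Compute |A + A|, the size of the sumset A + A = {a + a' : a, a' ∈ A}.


A + A = {a + a' : a, a' ∈ A}; |A| = 4.
General bounds: 2|A| - 1 ≤ |A + A| ≤ |A|(|A|+1)/2, i.e. 7 ≤ |A + A| ≤ 10.
Lower bound 2|A|-1 is attained iff A is an arithmetic progression.
Enumerate sums a + a' for a ≤ a' (symmetric, so this suffices):
a = -5: -5+-5=-10, -5+-2=-7, -5+-1=-6, -5+10=5
a = -2: -2+-2=-4, -2+-1=-3, -2+10=8
a = -1: -1+-1=-2, -1+10=9
a = 10: 10+10=20
Distinct sums: {-10, -7, -6, -4, -3, -2, 5, 8, 9, 20}
|A + A| = 10

|A + A| = 10


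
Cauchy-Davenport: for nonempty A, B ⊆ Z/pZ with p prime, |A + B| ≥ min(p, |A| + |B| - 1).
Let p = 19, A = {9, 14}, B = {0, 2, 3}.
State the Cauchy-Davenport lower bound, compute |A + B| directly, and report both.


Cauchy-Davenport: |A + B| ≥ min(p, |A| + |B| - 1) for A, B nonempty in Z/pZ.
|A| = 2, |B| = 3, p = 19.
CD lower bound = min(19, 2 + 3 - 1) = min(19, 4) = 4.
Compute A + B mod 19 directly:
a = 9: 9+0=9, 9+2=11, 9+3=12
a = 14: 14+0=14, 14+2=16, 14+3=17
A + B = {9, 11, 12, 14, 16, 17}, so |A + B| = 6.
Verify: 6 ≥ 4? Yes ✓.

CD lower bound = 4, actual |A + B| = 6.


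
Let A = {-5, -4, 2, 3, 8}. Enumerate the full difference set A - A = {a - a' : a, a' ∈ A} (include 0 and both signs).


A - A = {a - a' : a, a' ∈ A}.
Compute a - a' for each ordered pair (a, a'):
a = -5: -5--5=0, -5--4=-1, -5-2=-7, -5-3=-8, -5-8=-13
a = -4: -4--5=1, -4--4=0, -4-2=-6, -4-3=-7, -4-8=-12
a = 2: 2--5=7, 2--4=6, 2-2=0, 2-3=-1, 2-8=-6
a = 3: 3--5=8, 3--4=7, 3-2=1, 3-3=0, 3-8=-5
a = 8: 8--5=13, 8--4=12, 8-2=6, 8-3=5, 8-8=0
Collecting distinct values (and noting 0 appears from a-a):
A - A = {-13, -12, -8, -7, -6, -5, -1, 0, 1, 5, 6, 7, 8, 12, 13}
|A - A| = 15

A - A = {-13, -12, -8, -7, -6, -5, -1, 0, 1, 5, 6, 7, 8, 12, 13}


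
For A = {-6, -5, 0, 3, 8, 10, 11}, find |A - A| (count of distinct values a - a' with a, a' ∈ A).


A - A = {a - a' : a, a' ∈ A}; |A| = 7.
Bounds: 2|A|-1 ≤ |A - A| ≤ |A|² - |A| + 1, i.e. 13 ≤ |A - A| ≤ 43.
Note: 0 ∈ A - A always (from a - a). The set is symmetric: if d ∈ A - A then -d ∈ A - A.
Enumerate nonzero differences d = a - a' with a > a' (then include -d):
Positive differences: {1, 2, 3, 5, 6, 7, 8, 9, 10, 11, 13, 14, 15, 16, 17}
Full difference set: {0} ∪ (positive diffs) ∪ (negative diffs).
|A - A| = 1 + 2·15 = 31 (matches direct enumeration: 31).

|A - A| = 31


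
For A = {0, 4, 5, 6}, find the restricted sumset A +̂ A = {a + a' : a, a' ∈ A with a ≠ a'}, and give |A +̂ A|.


Restricted sumset: A +̂ A = {a + a' : a ∈ A, a' ∈ A, a ≠ a'}.
Equivalently, take A + A and drop any sum 2a that is achievable ONLY as a + a for a ∈ A (i.e. sums representable only with equal summands).
Enumerate pairs (a, a') with a < a' (symmetric, so each unordered pair gives one sum; this covers all a ≠ a'):
  0 + 4 = 4
  0 + 5 = 5
  0 + 6 = 6
  4 + 5 = 9
  4 + 6 = 10
  5 + 6 = 11
Collected distinct sums: {4, 5, 6, 9, 10, 11}
|A +̂ A| = 6
(Reference bound: |A +̂ A| ≥ 2|A| - 3 for |A| ≥ 2, with |A| = 4 giving ≥ 5.)

|A +̂ A| = 6


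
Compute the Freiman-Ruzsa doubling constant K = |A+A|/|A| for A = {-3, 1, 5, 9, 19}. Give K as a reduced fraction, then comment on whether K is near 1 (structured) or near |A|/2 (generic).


|A| = 5.
Compute A + A by enumerating all 25 pairs.
A + A = {-6, -2, 2, 6, 10, 14, 16, 18, 20, 24, 28, 38}, so |A + A| = 12.
K = |A + A| / |A| = 12/5 (already in lowest terms) ≈ 2.4000.
Reference: AP of size 5 gives K = 9/5 ≈ 1.8000; a fully generic set of size 5 gives K ≈ 3.0000.

|A| = 5, |A + A| = 12, K = 12/5.
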